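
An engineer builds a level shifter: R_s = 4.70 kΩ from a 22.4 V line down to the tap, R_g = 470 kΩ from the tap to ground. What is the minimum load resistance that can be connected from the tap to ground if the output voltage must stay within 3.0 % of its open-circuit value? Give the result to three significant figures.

Output resistance R_th = R_s‖R_g = (4.70 × 470)/474.7 = 4.653 kΩ.
The fractional drop is R_th/(R_th + R_L); requiring this ≤ 0.0300 gives R_L ≥ R_th(1/0.0300 − 1) = 4.653 × 32.33 = 150 kΩ.

R_L(min) ≈ 150 kΩ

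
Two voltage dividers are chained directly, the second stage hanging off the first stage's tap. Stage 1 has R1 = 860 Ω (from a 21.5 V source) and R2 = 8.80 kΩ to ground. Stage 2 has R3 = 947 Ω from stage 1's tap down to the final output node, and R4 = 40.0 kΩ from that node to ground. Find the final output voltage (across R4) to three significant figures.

V_out ≈ 18.8 V

Stage 2 presents R3+R4 = 40950 Ω as a load on stage 1's tap.
Stage 1's lower leg becomes R2‖(R3+R4) = 7243 Ω, so V_mid = 21.5 × 7243/8103 = 19.22 V.
Stage 2 is itself unloaded: V_out = V_mid × R4/(R3+R4) = 19.22 × 40000/40950 = 18.8 V.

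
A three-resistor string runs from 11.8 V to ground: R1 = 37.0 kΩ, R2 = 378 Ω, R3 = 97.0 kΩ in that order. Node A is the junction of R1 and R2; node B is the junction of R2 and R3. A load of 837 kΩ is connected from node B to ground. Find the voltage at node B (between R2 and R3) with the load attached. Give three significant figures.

At node B, R3 is in parallel with the load: R3‖R_L = 86930 Ω.
Below node A the resistance is R2 + (R3‖R_L) = 87300 Ω, so V_A = 11.8 × 87300/124300 = 8.288 V.
Then V_B = V_A × (R3‖R_L)/(R2 + R3‖R_L) = 8.288 × 86930/87300 = 8.25 V.

V ≈ 8.25 V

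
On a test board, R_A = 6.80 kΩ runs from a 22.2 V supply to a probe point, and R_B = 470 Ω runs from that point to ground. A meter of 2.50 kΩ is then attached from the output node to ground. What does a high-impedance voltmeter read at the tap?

V_out ≈ 1.22 V

The load sits in parallel with R_B: R_B‖R_L = (470 × 2500) / (470 + 2500) = 395.6 Ω.
V_out = 22.2 × 395.6 / (6800 + 395.6) = 22.2 × 395.6/7196 = 1.22 V.
(Unloaded it would have been 1.44 V.)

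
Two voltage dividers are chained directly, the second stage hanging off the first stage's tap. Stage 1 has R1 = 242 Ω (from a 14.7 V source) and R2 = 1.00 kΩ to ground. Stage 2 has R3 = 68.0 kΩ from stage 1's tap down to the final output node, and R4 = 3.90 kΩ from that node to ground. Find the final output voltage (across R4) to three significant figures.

Stage 2 presents R3+R4 = 71900 Ω as a load on stage 1's tap.
Stage 1's lower leg becomes R2‖(R3+R4) = 986.3 Ω, so V_mid = 14.7 × 986.3/1228 = 11.80 V.
Stage 2 is itself unloaded: V_out = V_mid × R4/(R3+R4) = 11.80 × 3900/71900 = 0.640 V.

V_out ≈ 0.640 V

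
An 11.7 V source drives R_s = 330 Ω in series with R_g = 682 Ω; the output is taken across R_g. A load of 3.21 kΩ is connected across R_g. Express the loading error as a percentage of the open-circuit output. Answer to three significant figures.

6.48 %

The divider's output (Thévenin) resistance is R_s‖R_g = 222.4 Ω.
Fractional drop under load = R_th/(R_th + R_L) = 222.4 / (222.4 + 3210) = 0.06479.
So the output falls by 6.48 %.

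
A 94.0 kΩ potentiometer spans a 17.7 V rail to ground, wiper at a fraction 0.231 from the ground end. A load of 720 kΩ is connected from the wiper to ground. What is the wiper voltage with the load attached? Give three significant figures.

V ≈ 4.00 V

The wiper splits the pot into (1−α)R = 72.29 kΩ above and αR = 21.71 kΩ below.
Lower section ‖ load = 21.08 kΩ.
V_wiper = 17.7 × 21.08/(72.29 + 21.08) = 4.00 V.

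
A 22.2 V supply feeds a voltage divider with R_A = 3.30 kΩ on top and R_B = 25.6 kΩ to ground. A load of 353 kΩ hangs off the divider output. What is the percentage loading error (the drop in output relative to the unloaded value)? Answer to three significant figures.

The divider's output (Thévenin) resistance is R_A‖R_B = 2.923 kΩ.
Fractional drop under load = R_th/(R_th + R_L) = 2.923 / (2.923 + 353) = 0.008213.
So the output falls by 0.821 %.

0.821 %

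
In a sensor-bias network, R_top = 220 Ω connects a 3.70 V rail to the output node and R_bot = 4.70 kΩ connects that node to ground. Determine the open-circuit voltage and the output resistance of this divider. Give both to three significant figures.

V_th = 3.53 V, R_th = 210 Ω

V_th is the open-circuit tap voltage: 3.70 × 4700/(220 + 4700) = 3.53 V.
With the supply zeroed, R_top and R_bot appear in parallel from the tap: R_th = R_top‖R_bot = (220 × 4700)/4920 = 210 Ω.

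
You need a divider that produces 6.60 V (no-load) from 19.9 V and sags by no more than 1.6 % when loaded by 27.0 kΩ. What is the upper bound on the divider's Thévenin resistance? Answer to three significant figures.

Loading drop = R_th/(R_th + R_L) ≤ 0.0160, so R_th ≤ R_L · ε/(1−ε) = 27.0 kΩ × 0.0160/0.9840 = 439 Ω.
(Any R1, R2 with R2/(R1+R2) = 0.332 and R1‖R2 ≤ 439 Ω will meet the spec.)

R_th ≤ 439 Ω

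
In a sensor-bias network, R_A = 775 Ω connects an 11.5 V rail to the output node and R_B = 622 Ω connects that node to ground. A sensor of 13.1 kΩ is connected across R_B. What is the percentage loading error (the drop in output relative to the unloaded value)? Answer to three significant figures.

2.57 %

The divider's output (Thévenin) resistance is R_A‖R_B = 345.1 Ω.
Fractional drop under load = R_th/(R_th + R_L) = 345.1 / (345.1 + 13100) = 0.02566.
So the output falls by 2.57 %.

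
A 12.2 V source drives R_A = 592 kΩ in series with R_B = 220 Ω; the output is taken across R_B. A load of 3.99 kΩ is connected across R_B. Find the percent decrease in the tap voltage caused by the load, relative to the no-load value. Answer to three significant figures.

5.22 %

The divider's output (Thévenin) resistance is R_A‖R_B = 219.9 Ω.
Fractional drop under load = R_th/(R_th + R_L) = 219.9 / (219.9 + 3990) = 0.05224.
So the output falls by 5.22 %.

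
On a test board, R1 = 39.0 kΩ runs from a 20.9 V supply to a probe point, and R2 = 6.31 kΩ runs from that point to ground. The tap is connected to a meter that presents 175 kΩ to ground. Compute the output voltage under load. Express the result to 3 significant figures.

V_out ≈ 2.82 V

The load sits in parallel with R2: R2‖R_L = (6.31 × 175) / (6.31 + 175) = 6.090 kΩ.
V_out = 20.9 × 6.090 / (39.0 + 6.090) = 20.9 × 6.090/45.09 = 2.82 V.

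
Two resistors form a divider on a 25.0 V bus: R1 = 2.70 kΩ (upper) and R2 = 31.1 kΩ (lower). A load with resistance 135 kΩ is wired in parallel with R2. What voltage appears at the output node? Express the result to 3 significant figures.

The load sits in parallel with R2: R2‖R_L = (31.1 × 135) / (31.1 + 135) = 25.28 kΩ.
V_out = 25.0 × 25.28 / (2.70 + 25.28) = 25.0 × 25.28/27.98 = 22.6 V.

V_out ≈ 22.6 V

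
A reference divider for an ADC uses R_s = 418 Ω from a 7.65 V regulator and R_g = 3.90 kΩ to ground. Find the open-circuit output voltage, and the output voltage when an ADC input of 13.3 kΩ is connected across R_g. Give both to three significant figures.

Unloaded: 6.91 V; loaded: 6.72 V

Open-circuit: V = 7.65 × 3900/(418 + 3900) = 6.91 V.
With the load, R_g becomes R_g‖R_L = 3016 Ω, so V = 7.65 × 3016/3434 = 6.72 V.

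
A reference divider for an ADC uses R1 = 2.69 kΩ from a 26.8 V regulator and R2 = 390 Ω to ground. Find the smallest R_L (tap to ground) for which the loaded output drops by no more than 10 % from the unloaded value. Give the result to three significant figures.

R_L(min) ≈ 3.07 kΩ

Output resistance R_th = R1‖R2 = (2690 × 390)/3080 = 340.6 Ω.
The fractional drop is R_th/(R_th + R_L); requiring this ≤ 0.100 gives R_L ≥ R_th(1/0.100 − 1) = 340.6 × 9.000 = 3.07 kΩ.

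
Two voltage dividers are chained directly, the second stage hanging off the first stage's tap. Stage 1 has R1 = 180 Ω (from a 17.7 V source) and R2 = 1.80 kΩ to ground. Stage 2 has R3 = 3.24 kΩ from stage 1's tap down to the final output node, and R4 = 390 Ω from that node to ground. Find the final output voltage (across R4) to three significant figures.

V_out ≈ 1.65 V

Stage 2 presents R3+R4 = 3630 Ω as a load on stage 1's tap.
Stage 1's lower leg becomes R2‖(R3+R4) = 1203 Ω, so V_mid = 17.7 × 1203/1383 = 15.40 V.
Stage 2 is itself unloaded: V_out = V_mid × R4/(R3+R4) = 15.40 × 390/3630 = 1.65 V.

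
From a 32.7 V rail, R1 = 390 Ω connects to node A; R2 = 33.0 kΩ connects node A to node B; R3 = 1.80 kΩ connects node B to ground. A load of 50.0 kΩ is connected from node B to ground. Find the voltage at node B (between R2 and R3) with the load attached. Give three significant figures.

V ≈ 1.62 V

At node B, R3 is in parallel with the load: R3‖R_L = 1737 Ω.
Below node A the resistance is R2 + (R3‖R_L) = 34740 Ω, so V_A = 32.7 × 34740/35130 = 32.34 V.
Then V_B = V_A × (R3‖R_L)/(R2 + R3‖R_L) = 32.34 × 1737/34740 = 1.62 V.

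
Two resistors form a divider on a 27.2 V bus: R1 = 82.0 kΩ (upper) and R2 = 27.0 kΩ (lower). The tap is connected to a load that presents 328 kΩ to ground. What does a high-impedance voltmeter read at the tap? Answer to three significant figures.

V_out ≈ 6.34 V

The load sits in parallel with R2: R2‖R_L = (27.0 × 328) / (27.0 + 328) = 24.95 kΩ.
V_out = 27.2 × 24.95 / (82.0 + 24.95) = 27.2 × 24.95/106.9 = 6.34 V.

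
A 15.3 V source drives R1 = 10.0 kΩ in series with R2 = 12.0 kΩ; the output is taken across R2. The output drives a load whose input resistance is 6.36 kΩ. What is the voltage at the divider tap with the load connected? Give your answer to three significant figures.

The load sits in parallel with R2: R2‖R_L = (12.0 × 6.36) / (12.0 + 6.36) = 4.157 kΩ.
V_out = 15.3 × 4.157 / (10.0 + 4.157) = 15.3 × 4.157/14.16 = 4.49 V.

V_out ≈ 4.49 V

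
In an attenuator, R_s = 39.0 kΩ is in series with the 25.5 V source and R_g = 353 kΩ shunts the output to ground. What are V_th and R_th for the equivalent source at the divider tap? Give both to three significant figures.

V_th is the open-circuit tap voltage: 25.5 × 353/(39.0 + 353) = 23.0 V.
With the supply zeroed, R_s and R_g appear in parallel from the tap: R_th = R_s‖R_g = (39.0 × 353)/392.0 = 35.1 kΩ.

V_th = 23.0 V, R_th = 35.1 kΩ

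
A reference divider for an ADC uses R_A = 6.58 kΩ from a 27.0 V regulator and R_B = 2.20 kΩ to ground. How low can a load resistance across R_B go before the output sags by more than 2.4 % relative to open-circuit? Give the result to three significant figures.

R_L(min) ≈ 67.0 kΩ

Output resistance R_th = R_A‖R_B = (6.58 × 2.20)/8.780 = 1.649 kΩ.
The fractional drop is R_th/(R_th + R_L); requiring this ≤ 0.0240 gives R_L ≥ R_th(1/0.0240 − 1) = 1.649 × 40.67 = 67.0 kΩ.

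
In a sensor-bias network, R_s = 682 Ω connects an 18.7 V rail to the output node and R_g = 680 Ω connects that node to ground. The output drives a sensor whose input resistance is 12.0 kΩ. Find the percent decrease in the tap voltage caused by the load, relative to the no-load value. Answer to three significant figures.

2.76 %

The divider's output (Thévenin) resistance is R_s‖R_g = 340.5 Ω.
Fractional drop under load = R_th/(R_th + R_L) = 340.5 / (340.5 + 12000) = 0.02759.
So the output falls by 2.76 %.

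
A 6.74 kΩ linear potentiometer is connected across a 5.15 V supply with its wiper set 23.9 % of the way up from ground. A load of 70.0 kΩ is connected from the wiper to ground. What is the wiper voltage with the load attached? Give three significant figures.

The wiper splits the pot into (1−α)R = 5.129 kΩ above and αR = 1.611 kΩ below.
Lower section ‖ load = 1.575 kΩ.
V_wiper = 5.15 × 1.575/(5.129 + 1.575) = 1.21 V.

V ≈ 1.21 V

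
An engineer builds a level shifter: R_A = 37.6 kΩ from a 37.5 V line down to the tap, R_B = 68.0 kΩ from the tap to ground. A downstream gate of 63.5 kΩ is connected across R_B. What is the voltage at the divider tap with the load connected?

The load sits in parallel with R_B: R_B‖R_L = (68.0 × 63.5) / (68.0 + 63.5) = 32.84 kΩ.
V_out = 37.5 × 32.84 / (37.6 + 32.84) = 37.5 × 32.84/70.44 = 17.5 V.
(Unloaded it would have been 24.1 V.)

V_out ≈ 17.5 V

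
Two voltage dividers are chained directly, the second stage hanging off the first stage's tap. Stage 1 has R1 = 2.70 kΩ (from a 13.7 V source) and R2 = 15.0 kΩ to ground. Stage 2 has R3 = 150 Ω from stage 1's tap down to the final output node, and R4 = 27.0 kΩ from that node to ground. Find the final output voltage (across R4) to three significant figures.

Stage 2 presents R3+R4 = 27150 Ω as a load on stage 1's tap.
Stage 1's lower leg becomes R2‖(R3+R4) = 9662 Ω, so V_mid = 13.7 × 9662/12360 = 10.71 V.
Stage 2 is itself unloaded: V_out = V_mid × R4/(R3+R4) = 10.71 × 27000/27150 = 10.6 V.

V_out ≈ 10.6 V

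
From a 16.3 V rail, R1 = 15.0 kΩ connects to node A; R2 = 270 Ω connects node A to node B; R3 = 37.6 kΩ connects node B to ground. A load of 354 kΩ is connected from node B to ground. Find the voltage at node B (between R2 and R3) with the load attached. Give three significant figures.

V ≈ 11.2 V

At node B, R3 is in parallel with the load: R3‖R_L = 33990 Ω.
Below node A the resistance is R2 + (R3‖R_L) = 34260 Ω, so V_A = 16.3 × 34260/49260 = 11.34 V.
Then V_B = V_A × (R3‖R_L)/(R2 + R3‖R_L) = 11.34 × 33990/34260 = 11.2 V.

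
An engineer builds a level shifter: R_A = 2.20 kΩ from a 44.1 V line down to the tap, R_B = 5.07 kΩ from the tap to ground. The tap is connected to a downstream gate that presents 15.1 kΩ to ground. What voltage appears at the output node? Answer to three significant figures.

V_out ≈ 27.9 V

The load sits in parallel with R_B: R_B‖R_L = (5.07 × 15.1) / (5.07 + 15.1) = 3.796 kΩ.
V_out = 44.1 × 3.796 / (2.20 + 3.796) = 44.1 × 3.796/5.996 = 27.9 V.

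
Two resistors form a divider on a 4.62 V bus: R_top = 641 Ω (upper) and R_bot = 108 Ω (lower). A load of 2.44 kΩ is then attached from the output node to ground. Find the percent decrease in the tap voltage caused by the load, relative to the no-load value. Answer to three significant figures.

3.65 %

The divider's output (Thévenin) resistance is R_top‖R_bot = 92.43 Ω.
Fractional drop under load = R_th/(R_th + R_L) = 92.43 / (92.43 + 2440) = 0.03650.
So the output falls by 3.65 %.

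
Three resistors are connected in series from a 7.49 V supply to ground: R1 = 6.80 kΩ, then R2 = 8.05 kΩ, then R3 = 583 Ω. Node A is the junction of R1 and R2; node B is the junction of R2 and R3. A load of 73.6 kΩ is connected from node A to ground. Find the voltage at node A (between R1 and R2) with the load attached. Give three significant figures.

Below node A the series string R2+R3 = 8633 Ω sits in parallel with the 73600 Ω load: 7727 Ω.
V_A = 7.49 × 7727/(6800 + 7727) = 3.98 V.

V ≈ 3.98 V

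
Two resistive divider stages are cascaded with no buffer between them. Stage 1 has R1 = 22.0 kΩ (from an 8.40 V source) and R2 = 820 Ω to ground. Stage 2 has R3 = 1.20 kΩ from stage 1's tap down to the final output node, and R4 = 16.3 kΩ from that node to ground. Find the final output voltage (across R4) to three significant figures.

Stage 2 presents R3+R4 = 17500 Ω as a load on stage 1's tap.
Stage 1's lower leg becomes R2‖(R3+R4) = 783.3 Ω, so V_mid = 8.40 × 783.3/22780 = 0.2888 V.
Stage 2 is itself unloaded: V_out = V_mid × R4/(R3+R4) = 0.2888 × 16300/17500 = 0.269 V.

V_out ≈ 0.269 V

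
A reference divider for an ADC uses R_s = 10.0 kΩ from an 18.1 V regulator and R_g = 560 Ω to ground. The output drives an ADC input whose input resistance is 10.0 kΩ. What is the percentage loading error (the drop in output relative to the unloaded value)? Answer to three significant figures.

5.04 %

The divider's output (Thévenin) resistance is R_s‖R_g = 530.3 Ω.
Fractional drop under load = R_th/(R_th + R_L) = 530.3 / (530.3 + 10000) = 0.05036.
So the output falls by 5.04 %.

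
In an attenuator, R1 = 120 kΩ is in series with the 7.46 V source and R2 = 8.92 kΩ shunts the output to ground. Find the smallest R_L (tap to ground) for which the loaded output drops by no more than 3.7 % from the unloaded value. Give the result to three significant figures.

Output resistance R_th = R1‖R2 = (120 × 8.92)/128.9 = 8.303 kΩ.
The fractional drop is R_th/(R_th + R_L); requiring this ≤ 0.0370 gives R_L ≥ R_th(1/0.0370 − 1) = 8.303 × 26.03 = 216 kΩ.

R_L(min) ≈ 216 kΩ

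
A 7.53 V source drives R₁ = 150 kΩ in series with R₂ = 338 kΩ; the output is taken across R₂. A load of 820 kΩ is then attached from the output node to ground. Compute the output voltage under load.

The load sits in parallel with R₂: R₂‖R_L = (338 × 820) / (338 + 820) = 239.3 kΩ.
V_out = 7.53 × 239.3 / (150 + 239.3) = 7.53 × 239.3/389.3 = 4.63 V.

V_out ≈ 4.63 V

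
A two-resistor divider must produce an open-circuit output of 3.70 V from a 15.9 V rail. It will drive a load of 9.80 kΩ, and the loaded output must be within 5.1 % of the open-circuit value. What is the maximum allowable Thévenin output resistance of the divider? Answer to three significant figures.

R_th ≤ 527 Ω

Loading drop = R_th/(R_th + R_L) ≤ 0.0510, so R_th ≤ R_L · ε/(1−ε) = 9.80 kΩ × 0.0510/0.9490 = 527 Ω.
(Any R1, R2 with R2/(R1+R2) = 0.233 and R1‖R2 ≤ 527 Ω will meet the spec.)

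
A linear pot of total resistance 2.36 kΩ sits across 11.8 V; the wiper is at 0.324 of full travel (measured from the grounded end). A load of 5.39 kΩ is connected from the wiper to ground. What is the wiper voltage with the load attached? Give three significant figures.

V ≈ 3.49 V

The wiper splits the pot into (1−α)R = 1595 Ω above and αR = 764.6 Ω below.
Lower section ‖ load = 669.6 Ω.
V_wiper = 11.8 × 669.6/(1595 + 669.6) = 3.49 V.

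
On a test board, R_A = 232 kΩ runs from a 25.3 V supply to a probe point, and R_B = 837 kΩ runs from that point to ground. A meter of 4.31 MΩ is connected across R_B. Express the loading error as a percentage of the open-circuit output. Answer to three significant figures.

The divider's output (Thévenin) resistance is R_A‖R_B = 181.7 kΩ.
Fractional drop under load = R_th/(R_th + R_L) = 181.7 / (181.7 + 4310) = 0.04044.
So the output falls by 4.04 %.

4.04 %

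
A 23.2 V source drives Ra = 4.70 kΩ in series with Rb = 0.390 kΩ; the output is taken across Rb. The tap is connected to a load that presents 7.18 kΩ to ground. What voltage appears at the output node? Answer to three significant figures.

The load sits in parallel with Rb: Rb‖R_L = (390 × 7180) / (390 + 7180) = 369.9 Ω.
V_out = 23.2 × 369.9 / (4700 + 369.9) = 23.2 × 369.9/5070 = 1.69 V.
(Unloaded it would have been 1.78 V.)

V_out ≈ 1.69 V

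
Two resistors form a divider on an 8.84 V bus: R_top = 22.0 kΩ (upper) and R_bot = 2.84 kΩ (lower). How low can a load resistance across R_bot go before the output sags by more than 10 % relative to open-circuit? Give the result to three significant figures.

R_L(min) ≈ 22.6 kΩ

Output resistance R_th = R_top‖R_bot = (22.0 × 2.84)/24.84 = 2.515 kΩ.
The fractional drop is R_th/(R_th + R_L); requiring this ≤ 0.100 gives R_L ≥ R_th(1/0.100 − 1) = 2.515 × 9.000 = 22.6 kΩ.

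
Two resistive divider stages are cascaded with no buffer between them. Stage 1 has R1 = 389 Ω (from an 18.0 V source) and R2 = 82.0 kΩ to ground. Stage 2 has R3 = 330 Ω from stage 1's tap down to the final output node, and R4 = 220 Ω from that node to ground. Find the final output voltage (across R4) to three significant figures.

V_out ≈ 4.21 V

Stage 2 presents R3+R4 = 550.0 Ω as a load on stage 1's tap.
Stage 1's lower leg becomes R2‖(R3+R4) = 546.3 Ω, so V_mid = 18.0 × 546.3/935.3 = 10.51 V.
Stage 2 is itself unloaded: V_out = V_mid × R4/(R3+R4) = 10.51 × 220/550.0 = 4.21 V.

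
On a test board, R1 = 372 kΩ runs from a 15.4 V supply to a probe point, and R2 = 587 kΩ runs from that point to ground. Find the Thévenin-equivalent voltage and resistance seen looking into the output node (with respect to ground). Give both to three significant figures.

V_th is the open-circuit tap voltage: 15.4 × 587/(372 + 587) = 9.43 V.
With the supply zeroed, R1 and R2 appear in parallel from the tap: R_th = R1‖R2 = (372 × 587)/959.0 = 228 kΩ.

V_th = 9.43 V, R_th = 228 kΩ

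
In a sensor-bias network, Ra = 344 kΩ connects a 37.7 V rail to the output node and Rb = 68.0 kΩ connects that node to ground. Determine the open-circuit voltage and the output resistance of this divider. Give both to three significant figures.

V_th is the open-circuit tap voltage: 37.7 × 68.0/(344 + 68.0) = 6.22 V.
With the supply zeroed, Ra and Rb appear in parallel from the tap: R_th = Ra‖Rb = (344 × 68.0)/412.0 = 56.8 kΩ.

V_th = 6.22 V, R_th = 56.8 kΩ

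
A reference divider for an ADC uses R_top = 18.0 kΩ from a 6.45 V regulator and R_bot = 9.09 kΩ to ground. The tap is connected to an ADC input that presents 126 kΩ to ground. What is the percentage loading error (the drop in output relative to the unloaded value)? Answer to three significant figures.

The divider's output (Thévenin) resistance is R_top‖R_bot = 6.040 kΩ.
Fractional drop under load = R_th/(R_th + R_L) = 6.040 / (6.040 + 126) = 0.04574.
So the output falls by 4.57 %.

4.57 %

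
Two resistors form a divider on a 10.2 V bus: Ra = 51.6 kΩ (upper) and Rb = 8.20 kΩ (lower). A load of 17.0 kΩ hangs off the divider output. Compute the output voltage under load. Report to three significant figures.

V_out ≈ 0.988 V

The load sits in parallel with Rb: Rb‖R_L = (8.20 × 17.0) / (8.20 + 17.0) = 5.532 kΩ.
V_out = 10.2 × 5.532 / (51.6 + 5.532) = 10.2 × 5.532/57.13 = 0.988 V.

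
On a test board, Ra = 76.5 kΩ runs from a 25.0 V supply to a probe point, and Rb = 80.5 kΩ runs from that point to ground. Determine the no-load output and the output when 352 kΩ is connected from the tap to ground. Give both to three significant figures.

Open-circuit: V = 25.0 × 80.5/(76.5 + 80.5) = 12.8 V.
With the load, Rb becomes Rb‖R_L = 65.52 kΩ, so V = 25.0 × 65.52/142.0 = 11.5 V.

Unloaded: 12.8 V; loaded: 11.5 V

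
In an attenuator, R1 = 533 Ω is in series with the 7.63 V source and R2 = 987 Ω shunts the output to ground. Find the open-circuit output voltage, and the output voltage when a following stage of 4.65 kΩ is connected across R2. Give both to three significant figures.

Open-circuit: V = 7.63 × 987/(533 + 987) = 4.95 V.
With the load, R2 becomes R2‖R_L = 814.2 Ω, so V = 7.63 × 814.2/1347 = 4.61 V.

Unloaded: 4.95 V; loaded: 4.61 V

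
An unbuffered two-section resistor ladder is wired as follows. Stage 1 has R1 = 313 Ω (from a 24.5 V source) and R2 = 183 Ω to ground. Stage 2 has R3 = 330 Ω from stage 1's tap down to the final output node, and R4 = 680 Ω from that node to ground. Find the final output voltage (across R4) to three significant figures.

Stage 2 presents R3+R4 = 1010 Ω as a load on stage 1's tap.
Stage 1's lower leg becomes R2‖(R3+R4) = 154.9 Ω, so V_mid = 24.5 × 154.9/467.9 = 8.112 V.
Stage 2 is itself unloaded: V_out = V_mid × R4/(R3+R4) = 8.112 × 680/1010 = 5.46 V.

V_out ≈ 5.46 V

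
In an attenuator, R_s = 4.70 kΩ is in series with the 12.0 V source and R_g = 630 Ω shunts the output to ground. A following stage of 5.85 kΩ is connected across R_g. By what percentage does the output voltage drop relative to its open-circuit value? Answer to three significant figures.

Unloaded V = 12.0 × 630/5330 = 1.4184 V.
Loaded: R_g‖R_L = 568.8 Ω, giving V = 12.0 × 568.8/5269 = 1.2954 V.
Drop = (1.4184 − 1.2954) / 1.4184 = 8.67 %.

8.67 %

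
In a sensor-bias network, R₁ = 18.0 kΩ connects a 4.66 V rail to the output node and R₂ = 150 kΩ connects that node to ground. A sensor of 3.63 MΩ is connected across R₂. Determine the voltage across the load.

V_out ≈ 4.14 V

The load sits in parallel with R₂: R₂‖R_L = (150 × 3630) / (150 + 3630) = 144.0 kΩ.
V_out = 4.66 × 144.0 / (18.0 + 144.0) = 4.66 × 144.0/162.0 = 4.14 V.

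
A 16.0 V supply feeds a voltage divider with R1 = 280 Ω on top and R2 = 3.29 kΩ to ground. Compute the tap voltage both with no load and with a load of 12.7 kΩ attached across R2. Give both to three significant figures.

Unloaded: 14.7 V; loaded: 14.5 V

Open-circuit: V = 16.0 × 3290/(280 + 3290) = 14.7 V.
With the load, R2 becomes R2‖R_L = 2613 Ω, so V = 16.0 × 2613/2893 = 14.5 V.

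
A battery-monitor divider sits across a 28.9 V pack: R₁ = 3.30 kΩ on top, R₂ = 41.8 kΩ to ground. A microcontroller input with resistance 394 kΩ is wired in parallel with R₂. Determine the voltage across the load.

V_out ≈ 26.6 V

The load sits in parallel with R₂: R₂‖R_L = (41.8 × 394) / (41.8 + 394) = 37.79 kΩ.
V_out = 28.9 × 37.79 / (3.30 + 37.79) = 28.9 × 37.79/41.09 = 26.6 V.
(Unloaded it would have been 26.8 V.)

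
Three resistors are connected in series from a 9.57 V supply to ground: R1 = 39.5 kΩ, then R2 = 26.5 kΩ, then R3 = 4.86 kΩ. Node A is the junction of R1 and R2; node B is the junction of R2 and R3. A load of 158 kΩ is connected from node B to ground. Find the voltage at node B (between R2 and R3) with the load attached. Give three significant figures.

V ≈ 0.638 V

At node B, R3 is in parallel with the load: R3‖R_L = 4.715 kΩ.
Below node A the resistance is R2 + (R3‖R_L) = 31.21 kΩ, so V_A = 9.57 × 31.21/70.71 = 4.224 V.
Then V_B = V_A × (R3‖R_L)/(R2 + R3‖R_L) = 4.224 × 4.715/31.21 = 0.638 V.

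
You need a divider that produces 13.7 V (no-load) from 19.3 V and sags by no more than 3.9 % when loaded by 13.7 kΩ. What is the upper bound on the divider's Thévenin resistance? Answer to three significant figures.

R_th ≤ 556 Ω

Loading drop = R_th/(R_th + R_L) ≤ 0.0390, so R_th ≤ R_L · ε/(1−ε) = 13.7 kΩ × 0.0390/0.9610 = 556 Ω.
(Any R1, R2 with R2/(R1+R2) = 0.710 and R1‖R2 ≤ 556 Ω will meet the spec.)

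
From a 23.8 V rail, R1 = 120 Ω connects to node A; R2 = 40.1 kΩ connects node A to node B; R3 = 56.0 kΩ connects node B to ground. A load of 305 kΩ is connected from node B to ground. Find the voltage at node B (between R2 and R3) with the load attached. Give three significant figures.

At node B, R3 is in parallel with the load: R3‖R_L = 47310 Ω.
Below node A the resistance is R2 + (R3‖R_L) = 87410 Ω, so V_A = 23.8 × 87410/87530 = 23.77 V.
Then V_B = V_A × (R3‖R_L)/(R2 + R3‖R_L) = 23.77 × 47310/87410 = 12.9 V.

V ≈ 12.9 V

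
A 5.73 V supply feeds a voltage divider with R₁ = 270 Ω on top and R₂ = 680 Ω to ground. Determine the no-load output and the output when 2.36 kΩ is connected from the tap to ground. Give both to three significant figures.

Unloaded: 4.10 V; loaded: 3.79 V

Open-circuit: V = 5.73 × 680/(270 + 680) = 4.10 V.
With the load, R₂ becomes R₂‖R_L = 527.9 Ω, so V = 5.73 × 527.9/797.9 = 3.79 V.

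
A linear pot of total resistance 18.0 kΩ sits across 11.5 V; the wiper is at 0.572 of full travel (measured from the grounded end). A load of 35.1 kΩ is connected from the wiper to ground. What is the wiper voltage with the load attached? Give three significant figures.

The wiper splits the pot into (1−α)R = 7.704 kΩ above and αR = 10.30 kΩ below.
Lower section ‖ load = 7.961 kΩ.
V_wiper = 11.5 × 7.961/(7.704 + 7.961) = 5.84 V.

V ≈ 5.84 V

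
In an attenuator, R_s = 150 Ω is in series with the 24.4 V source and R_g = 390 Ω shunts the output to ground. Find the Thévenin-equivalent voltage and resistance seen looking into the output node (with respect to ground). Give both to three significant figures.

V_th is the open-circuit tap voltage: 24.4 × 390/(150 + 390) = 17.6 V.
With the supply zeroed, R_s and R_g appear in parallel from the tap: R_th = R_s‖R_g = (150 × 390)/540.0 = 108 Ω.

V_th = 17.6 V, R_th = 108 Ω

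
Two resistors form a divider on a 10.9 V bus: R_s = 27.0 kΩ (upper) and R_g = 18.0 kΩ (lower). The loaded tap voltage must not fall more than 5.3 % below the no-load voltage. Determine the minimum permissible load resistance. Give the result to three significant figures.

Output resistance R_th = R_s‖R_g = (27.0 × 18.0)/45.00 = 10.80 kΩ.
The fractional drop is R_th/(R_th + R_L); requiring this ≤ 0.0530 gives R_L ≥ R_th(1/0.0530 − 1) = 10.80 × 17.87 = 193 kΩ.

R_L(min) ≈ 193 kΩ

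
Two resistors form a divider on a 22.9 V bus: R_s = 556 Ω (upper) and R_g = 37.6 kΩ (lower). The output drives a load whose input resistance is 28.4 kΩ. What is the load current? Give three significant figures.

I_L ≈ 0.780 mA

R_g‖R_L = 16180 Ω; V_out = 22.9 × 16180/16740 = 22.14 V.
I_L = V_out / R_L = 22.14 / 28.4 kΩ = 0.780 mA.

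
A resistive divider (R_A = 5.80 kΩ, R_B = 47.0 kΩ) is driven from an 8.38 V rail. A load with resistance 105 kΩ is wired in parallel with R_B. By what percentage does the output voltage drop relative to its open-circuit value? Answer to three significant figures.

4.69 %

The divider's output (Thévenin) resistance is R_A‖R_B = 5.163 kΩ.
Fractional drop under load = R_th/(R_th + R_L) = 5.163 / (5.163 + 105) = 0.04687.
So the output falls by 4.69 %.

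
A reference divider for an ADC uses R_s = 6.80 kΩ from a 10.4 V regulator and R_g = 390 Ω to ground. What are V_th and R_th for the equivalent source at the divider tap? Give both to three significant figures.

V_th = 0.564 V, R_th = 369 Ω

V_th is the open-circuit tap voltage: 10.4 × 390/(6800 + 390) = 0.564 V.
With the supply zeroed, R_s and R_g appear in parallel from the tap: R_th = R_s‖R_g = (6800 × 390)/7190 = 369 Ω.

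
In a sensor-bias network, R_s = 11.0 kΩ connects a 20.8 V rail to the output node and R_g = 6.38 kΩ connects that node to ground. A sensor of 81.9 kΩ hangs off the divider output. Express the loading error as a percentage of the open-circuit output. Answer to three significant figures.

4.70 %

The divider's output (Thévenin) resistance is R_s‖R_g = 4.038 kΩ.
Fractional drop under load = R_th/(R_th + R_L) = 4.038 / (4.038 + 81.9) = 0.04699.
So the output falls by 4.70 %.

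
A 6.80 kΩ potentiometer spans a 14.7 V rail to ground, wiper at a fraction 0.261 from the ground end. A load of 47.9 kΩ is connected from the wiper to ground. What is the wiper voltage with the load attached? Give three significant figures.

V ≈ 3.73 V

The wiper splits the pot into (1−α)R = 5.025 kΩ above and αR = 1.775 kΩ below.
Lower section ‖ load = 1.711 kΩ.
V_wiper = 14.7 × 1.711/(5.025 + 1.711) = 3.73 V.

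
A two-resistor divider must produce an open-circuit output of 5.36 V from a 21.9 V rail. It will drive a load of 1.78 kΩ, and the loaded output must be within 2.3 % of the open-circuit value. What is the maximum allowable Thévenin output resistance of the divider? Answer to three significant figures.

Loading drop = R_th/(R_th + R_L) ≤ 0.0230, so R_th ≤ R_L · ε/(1−ε) = 1.78 kΩ × 0.0230/0.9770 = 41.9 Ω.

R_th ≤ 41.9 Ω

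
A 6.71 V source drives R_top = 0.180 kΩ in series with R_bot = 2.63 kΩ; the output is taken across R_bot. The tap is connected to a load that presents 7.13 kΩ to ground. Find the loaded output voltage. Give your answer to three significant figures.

V_out ≈ 6.14 V

The load sits in parallel with R_bot: R_bot‖R_L = (2630 × 7130) / (2630 + 7130) = 1921 Ω.
V_out = 6.71 × 1921 / (180 + 1921) = 6.71 × 1921/2101 = 6.14 V.
(Unloaded it would have been 6.28 V.)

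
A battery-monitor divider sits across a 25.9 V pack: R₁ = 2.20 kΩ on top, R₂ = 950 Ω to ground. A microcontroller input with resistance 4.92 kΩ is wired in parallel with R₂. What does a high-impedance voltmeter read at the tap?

The load sits in parallel with R₂: R₂‖R_L = (950 × 4920) / (950 + 4920) = 796.3 Ω.
V_out = 25.9 × 796.3 / (2200 + 796.3) = 25.9 × 796.3/2996 = 6.88 V.
(Unloaded it would have been 7.81 V.)

V_out ≈ 6.88 V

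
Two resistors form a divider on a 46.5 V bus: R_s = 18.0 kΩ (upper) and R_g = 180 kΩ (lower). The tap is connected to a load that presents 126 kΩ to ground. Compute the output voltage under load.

V_out ≈ 37.4 V

The load sits in parallel with R_g: R_g‖R_L = (180 × 126) / (180 + 126) = 74.12 kΩ.
V_out = 46.5 × 74.12 / (18.0 + 74.12) = 46.5 × 74.12/92.12 = 37.4 V.
(Unloaded it would have been 42.3 V.)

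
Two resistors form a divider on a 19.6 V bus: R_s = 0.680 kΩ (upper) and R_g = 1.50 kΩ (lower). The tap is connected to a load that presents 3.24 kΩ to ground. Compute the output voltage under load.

V_out ≈ 11.8 V

The load sits in parallel with R_g: R_g‖R_L = (1500 × 3240) / (1500 + 3240) = 1025 Ω.
V_out = 19.6 × 1025 / (680 + 1025) = 19.6 × 1025/1705 = 11.8 V.
(Unloaded it would have been 13.5 V.)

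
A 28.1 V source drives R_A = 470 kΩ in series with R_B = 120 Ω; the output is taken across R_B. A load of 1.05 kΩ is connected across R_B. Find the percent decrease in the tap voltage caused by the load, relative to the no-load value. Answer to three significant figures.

The divider's output (Thévenin) resistance is R_A‖R_B = 120.0 Ω.
Fractional drop under load = R_th/(R_th + R_L) = 120.0 / (120.0 + 1050) = 0.1025.
So the output falls by 10.3 %.

10.3 %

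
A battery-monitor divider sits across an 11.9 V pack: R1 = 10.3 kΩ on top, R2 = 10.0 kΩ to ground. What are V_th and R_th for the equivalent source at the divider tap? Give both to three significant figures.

V_th is the open-circuit tap voltage: 11.9 × 10.0/(10.3 + 10.0) = 5.86 V.
With the supply zeroed, R1 and R2 appear in parallel from the tap: R_th = R1‖R2 = (10.3 × 10.0)/20.30 = 5.07 kΩ.

V_th = 5.86 V, R_th = 5.07 kΩ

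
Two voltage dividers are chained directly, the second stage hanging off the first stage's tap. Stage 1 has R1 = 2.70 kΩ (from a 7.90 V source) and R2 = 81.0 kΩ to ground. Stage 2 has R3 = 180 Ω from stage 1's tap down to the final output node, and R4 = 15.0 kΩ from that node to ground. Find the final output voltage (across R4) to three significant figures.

Stage 2 presents R3+R4 = 15180 Ω as a load on stage 1's tap.
Stage 1's lower leg becomes R2‖(R3+R4) = 12780 Ω, so V_mid = 7.90 × 12780/15480 = 6.522 V.
Stage 2 is itself unloaded: V_out = V_mid × R4/(R3+R4) = 6.522 × 15000/15180 = 6.45 V.

V_out ≈ 6.45 V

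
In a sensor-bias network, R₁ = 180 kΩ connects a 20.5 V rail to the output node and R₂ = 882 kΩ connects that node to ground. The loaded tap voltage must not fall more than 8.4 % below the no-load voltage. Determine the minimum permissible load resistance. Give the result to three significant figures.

Output resistance R_th = R₁‖R₂ = (180 × 882)/1062 = 149.5 kΩ.
The fractional drop is R_th/(R_th + R_L); requiring this ≤ 0.0840 gives R_L ≥ R_th(1/0.0840 − 1) = 149.5 × 10.90 = 1.63 MΩ.

R_L(min) ≈ 1.63 MΩ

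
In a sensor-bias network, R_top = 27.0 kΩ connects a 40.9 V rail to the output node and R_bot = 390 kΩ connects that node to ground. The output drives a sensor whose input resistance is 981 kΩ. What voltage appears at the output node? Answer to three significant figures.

V_out ≈ 37.3 V

The load sits in parallel with R_bot: R_bot‖R_L = (390 × 981) / (390 + 981) = 279.1 kΩ.
V_out = 40.9 × 279.1 / (27.0 + 279.1) = 40.9 × 279.1/306.1 = 37.3 V.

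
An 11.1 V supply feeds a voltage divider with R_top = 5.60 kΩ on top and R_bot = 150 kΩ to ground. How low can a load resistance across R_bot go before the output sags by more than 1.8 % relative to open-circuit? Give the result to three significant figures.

R_L(min) ≈ 295 kΩ

Output resistance R_th = R_top‖R_bot = (5.60 × 150)/155.6 = 5.398 kΩ.
The fractional drop is R_th/(R_th + R_L); requiring this ≤ 0.0180 gives R_L ≥ R_th(1/0.0180 − 1) = 5.398 × 54.56 = 295 kΩ.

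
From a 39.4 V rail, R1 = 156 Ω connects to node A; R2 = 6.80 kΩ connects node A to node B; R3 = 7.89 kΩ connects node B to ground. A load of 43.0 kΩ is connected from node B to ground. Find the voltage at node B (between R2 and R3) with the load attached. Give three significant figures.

At node B, R3 is in parallel with the load: R3‖R_L = 6667 Ω.
Below node A the resistance is R2 + (R3‖R_L) = 13470 Ω, so V_A = 39.4 × 13470/13620 = 38.95 V.
Then V_B = V_A × (R3‖R_L)/(R2 + R3‖R_L) = 38.95 × 6667/13470 = 19.3 V.

V ≈ 19.3 V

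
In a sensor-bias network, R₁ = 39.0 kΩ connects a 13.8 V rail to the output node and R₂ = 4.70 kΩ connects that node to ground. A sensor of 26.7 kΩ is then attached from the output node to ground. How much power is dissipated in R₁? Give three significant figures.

P ≈ 4.02 mW

Total resistance from the source is R₁ + (R₂‖R_L) = 43.00 kΩ, so I = 13.8/43.00 kΩ = 0.3210 mA.
P = I²·R₁ = (0.3210 mA)² × 39.0 kΩ = 4.02 mW.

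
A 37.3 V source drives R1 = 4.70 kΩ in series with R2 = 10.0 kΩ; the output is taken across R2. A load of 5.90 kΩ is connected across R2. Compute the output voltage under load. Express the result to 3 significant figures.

The load sits in parallel with R2: R2‖R_L = (10.0 × 5.90) / (10.0 + 5.90) = 3.711 kΩ.
V_out = 37.3 × 3.711 / (4.70 + 3.711) = 37.3 × 3.711/8.411 = 16.5 V.
(Unloaded it would have been 25.4 V.)

V_out ≈ 16.5 V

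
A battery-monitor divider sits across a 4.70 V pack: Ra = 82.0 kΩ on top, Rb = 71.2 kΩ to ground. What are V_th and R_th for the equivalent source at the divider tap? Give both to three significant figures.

V_th = 2.18 V, R_th = 38.1 kΩ

V_th is the open-circuit tap voltage: 4.70 × 71.2/(82.0 + 71.2) = 2.18 V.
With the supply zeroed, Ra and Rb appear in parallel from the tap: R_th = Ra‖Rb = (82.0 × 71.2)/153.2 = 38.1 kΩ.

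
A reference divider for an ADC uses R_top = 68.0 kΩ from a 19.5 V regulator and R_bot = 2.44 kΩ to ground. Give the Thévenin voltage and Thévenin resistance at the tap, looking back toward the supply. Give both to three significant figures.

V_th is the open-circuit tap voltage: 19.5 × 2.44/(68.0 + 2.44) = 0.675 V.
With the supply zeroed, R_top and R_bot appear in parallel from the tap: R_th = R_top‖R_bot = (68.0 × 2.44)/70.44 = 2.36 kΩ.

V_th = 0.675 V, R_th = 2.36 kΩ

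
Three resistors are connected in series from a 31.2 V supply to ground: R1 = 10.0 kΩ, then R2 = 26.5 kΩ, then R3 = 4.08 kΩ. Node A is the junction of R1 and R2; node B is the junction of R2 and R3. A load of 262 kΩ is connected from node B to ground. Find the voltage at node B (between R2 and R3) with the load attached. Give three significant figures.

At node B, R3 is in parallel with the load: R3‖R_L = 4.017 kΩ.
Below node A the resistance is R2 + (R3‖R_L) = 30.52 kΩ, so V_A = 31.2 × 30.52/40.52 = 23.50 V.
Then V_B = V_A × (R3‖R_L)/(R2 + R3‖R_L) = 23.50 × 4.017/30.52 = 3.09 V.

V ≈ 3.09 V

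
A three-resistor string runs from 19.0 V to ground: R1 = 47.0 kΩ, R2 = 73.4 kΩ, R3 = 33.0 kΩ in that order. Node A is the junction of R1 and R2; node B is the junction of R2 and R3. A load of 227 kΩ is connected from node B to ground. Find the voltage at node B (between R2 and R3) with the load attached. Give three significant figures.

At node B, R3 is in parallel with the load: R3‖R_L = 28.81 kΩ.
Below node A the resistance is R2 + (R3‖R_L) = 102.2 kΩ, so V_A = 19.0 × 102.2/149.2 = 13.02 V.
Then V_B = V_A × (R3‖R_L)/(R2 + R3‖R_L) = 13.02 × 28.81/102.2 = 3.67 V.

V ≈ 3.67 V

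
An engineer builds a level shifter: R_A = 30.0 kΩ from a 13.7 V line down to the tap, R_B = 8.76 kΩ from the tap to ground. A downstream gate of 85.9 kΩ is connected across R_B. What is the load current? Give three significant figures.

R_B‖R_L = 7.949 kΩ; V_out = 13.7 × 7.949/37.95 = 2.870 V.
I_L = V_out / R_L = 2.870 / 85.9 kΩ = 0.0334 mA.

I_L ≈ 0.0334 mA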